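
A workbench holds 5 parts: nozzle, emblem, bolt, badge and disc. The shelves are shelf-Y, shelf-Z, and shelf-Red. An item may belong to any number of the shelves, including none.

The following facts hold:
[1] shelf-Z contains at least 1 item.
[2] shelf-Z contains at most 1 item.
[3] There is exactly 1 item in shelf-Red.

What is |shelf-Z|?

1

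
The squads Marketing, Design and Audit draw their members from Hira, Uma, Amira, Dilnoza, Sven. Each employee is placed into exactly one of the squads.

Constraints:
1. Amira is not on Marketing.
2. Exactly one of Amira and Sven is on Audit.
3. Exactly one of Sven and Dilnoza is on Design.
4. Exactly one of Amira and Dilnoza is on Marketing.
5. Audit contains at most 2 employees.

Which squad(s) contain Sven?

From (1): Amira ∉ Marketing.
(4) (exactly one): Dilnoza ∈ Marketing.
(3) (exactly one): Sven ∈ Design.
(2) (exactly one): Amira ∈ Audit.

Sven: Design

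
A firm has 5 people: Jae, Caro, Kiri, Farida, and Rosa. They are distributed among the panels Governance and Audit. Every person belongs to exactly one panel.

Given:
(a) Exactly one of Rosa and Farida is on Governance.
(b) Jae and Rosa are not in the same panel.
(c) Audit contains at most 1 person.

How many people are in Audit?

1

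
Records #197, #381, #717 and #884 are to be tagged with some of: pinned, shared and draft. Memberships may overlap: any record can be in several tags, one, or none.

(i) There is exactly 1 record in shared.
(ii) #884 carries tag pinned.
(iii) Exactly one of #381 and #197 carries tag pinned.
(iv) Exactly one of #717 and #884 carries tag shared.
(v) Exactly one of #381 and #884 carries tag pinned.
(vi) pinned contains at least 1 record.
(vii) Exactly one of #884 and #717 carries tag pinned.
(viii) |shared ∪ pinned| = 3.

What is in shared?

shared = {#717}

From (ii): #884 ∈ pinned.
(v) (exactly one): #381 ∉ pinned.
(vii) (exactly one): #717 ∉ pinned.
(iii) (exactly one): #197 ∈ pinned.
Suppose #197 ∈ shared: no assignment then satisfies all the clues, so #197 ∉ shared.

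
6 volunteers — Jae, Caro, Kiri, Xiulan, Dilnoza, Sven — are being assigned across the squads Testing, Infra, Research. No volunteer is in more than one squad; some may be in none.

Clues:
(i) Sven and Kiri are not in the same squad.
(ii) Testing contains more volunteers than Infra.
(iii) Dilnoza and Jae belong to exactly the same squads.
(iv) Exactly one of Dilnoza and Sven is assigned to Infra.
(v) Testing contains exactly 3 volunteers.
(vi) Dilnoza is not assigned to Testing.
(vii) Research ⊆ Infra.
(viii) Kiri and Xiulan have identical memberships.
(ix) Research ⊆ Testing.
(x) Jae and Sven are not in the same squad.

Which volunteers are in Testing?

Testing = {Caro, Kiri, Xiulan}

From (vi): Dilnoza ∉ Testing.
(iii): Jae matches Dilnoza: Jae ∉ Testing.
(ix) contrapositive: Jae ∉ Research.
(ix) contrapositive: Dilnoza ∉ Research.
Suppose Caro ∉ Testing: no assignment then satisfies all the clues, so Caro ∈ Testing.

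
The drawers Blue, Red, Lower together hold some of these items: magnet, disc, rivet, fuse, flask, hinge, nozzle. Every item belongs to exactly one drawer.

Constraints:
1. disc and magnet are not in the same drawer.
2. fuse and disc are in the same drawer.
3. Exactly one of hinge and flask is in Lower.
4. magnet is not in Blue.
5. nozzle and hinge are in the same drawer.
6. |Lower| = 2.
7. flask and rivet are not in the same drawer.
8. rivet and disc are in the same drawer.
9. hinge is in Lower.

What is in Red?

Red = {flask, magnet}

From (4): magnet ∉ Blue.
From (9): hinge ∈ Lower.
(3) (exactly one): flask ∉ Lower.
(5): nozzle matches hinge: nozzle ∉ Blue.
(5): nozzle matches hinge: nozzle ∉ Red.
(5): nozzle matches hinge: nozzle ∈ Lower.
(6): Lower already has 2, so the rest are out.
Only one drawer left: magnet ∈ Red.
(1): disc ∉ Red.
(2): fuse matches disc: fuse ∉ Red.
(8): rivet matches disc: rivet ∉ Red.
Only one drawer left: flask ∈ Red.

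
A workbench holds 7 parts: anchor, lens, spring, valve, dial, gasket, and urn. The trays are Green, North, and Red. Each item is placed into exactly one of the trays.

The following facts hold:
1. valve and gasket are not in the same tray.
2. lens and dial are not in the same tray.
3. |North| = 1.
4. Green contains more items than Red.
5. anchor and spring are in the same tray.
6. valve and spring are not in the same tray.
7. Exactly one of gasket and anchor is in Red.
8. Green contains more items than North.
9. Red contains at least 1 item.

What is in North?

North = {valve}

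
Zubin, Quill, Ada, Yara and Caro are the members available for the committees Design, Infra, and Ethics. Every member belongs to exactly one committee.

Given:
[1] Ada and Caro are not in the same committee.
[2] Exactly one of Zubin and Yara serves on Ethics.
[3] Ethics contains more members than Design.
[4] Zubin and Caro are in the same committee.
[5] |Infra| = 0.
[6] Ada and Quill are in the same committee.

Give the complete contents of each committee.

Design = {Caro, Zubin}; Infra = {}; Ethics = {Ada, Quill, Yara}

(5): Infra already has 0, so the rest are out.
Suppose Zubin ∉ Design: no assignment then satisfies all the clues, so Zubin ∈ Design.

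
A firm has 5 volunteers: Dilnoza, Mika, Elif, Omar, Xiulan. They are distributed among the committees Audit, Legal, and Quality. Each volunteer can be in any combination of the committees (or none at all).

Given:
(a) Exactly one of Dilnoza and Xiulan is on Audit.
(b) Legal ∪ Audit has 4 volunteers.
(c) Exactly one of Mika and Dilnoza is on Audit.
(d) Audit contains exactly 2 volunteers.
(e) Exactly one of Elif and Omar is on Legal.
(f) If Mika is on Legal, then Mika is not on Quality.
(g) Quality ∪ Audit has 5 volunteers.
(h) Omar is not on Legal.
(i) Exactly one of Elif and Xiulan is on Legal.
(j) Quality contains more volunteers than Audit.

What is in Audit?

Audit = {Mika, Xiulan}

From (h): Omar ∉ Legal.
(e) (exactly one): Elif ∈ Legal.
(i) (exactly one): Xiulan ∉ Legal.
Suppose Dilnoza ∈ Audit: no assignment then satisfies all the clues, so Dilnoza ∉ Audit.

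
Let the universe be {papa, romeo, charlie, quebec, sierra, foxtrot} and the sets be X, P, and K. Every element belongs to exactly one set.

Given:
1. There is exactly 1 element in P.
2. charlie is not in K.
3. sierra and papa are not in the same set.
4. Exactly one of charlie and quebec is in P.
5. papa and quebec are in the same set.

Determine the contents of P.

P = {charlie}

From (2): charlie ∉ K.
Suppose papa ∈ P: no assignment then satisfies all the clues, so papa ∉ P.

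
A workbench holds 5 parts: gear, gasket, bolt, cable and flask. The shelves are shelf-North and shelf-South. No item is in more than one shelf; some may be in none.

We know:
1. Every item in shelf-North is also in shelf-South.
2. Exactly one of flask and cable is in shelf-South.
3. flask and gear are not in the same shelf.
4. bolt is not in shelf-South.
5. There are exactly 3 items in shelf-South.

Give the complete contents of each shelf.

shelf-North = {}; shelf-South = {cable, gasket, gear}

From (4): bolt ∉ shelf-South.
(1) contrapositive: bolt ∉ shelf-North.
Suppose gear ∈ shelf-North: no assignment then satisfies all the clues, so gear ∉ shelf-North.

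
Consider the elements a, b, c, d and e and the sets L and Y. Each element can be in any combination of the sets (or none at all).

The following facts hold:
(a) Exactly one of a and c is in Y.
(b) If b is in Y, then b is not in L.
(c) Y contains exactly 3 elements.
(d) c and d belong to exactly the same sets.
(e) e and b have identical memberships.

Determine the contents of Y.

Y = {a, b, e}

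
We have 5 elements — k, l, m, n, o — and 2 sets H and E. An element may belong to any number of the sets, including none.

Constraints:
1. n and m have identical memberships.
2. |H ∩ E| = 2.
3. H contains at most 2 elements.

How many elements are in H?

2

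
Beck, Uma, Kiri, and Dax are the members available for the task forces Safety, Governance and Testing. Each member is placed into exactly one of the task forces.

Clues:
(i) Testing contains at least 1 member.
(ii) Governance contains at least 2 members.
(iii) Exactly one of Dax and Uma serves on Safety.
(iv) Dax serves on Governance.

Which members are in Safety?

Safety = {Uma}

From (iv): Dax ∈ Governance.
(iii) (exactly one): Uma ∈ Safety.
Suppose Beck ∈ Safety: no assignment then satisfies all the clues, so Beck ∉ Safety.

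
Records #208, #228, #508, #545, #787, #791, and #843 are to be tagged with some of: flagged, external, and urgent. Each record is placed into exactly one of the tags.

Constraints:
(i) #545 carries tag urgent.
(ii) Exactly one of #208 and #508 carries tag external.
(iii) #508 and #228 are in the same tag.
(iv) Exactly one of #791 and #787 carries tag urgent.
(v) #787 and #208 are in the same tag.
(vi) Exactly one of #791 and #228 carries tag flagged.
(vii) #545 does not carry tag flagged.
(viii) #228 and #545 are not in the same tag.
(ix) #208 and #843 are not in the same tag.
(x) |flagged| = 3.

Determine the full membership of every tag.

flagged = {#228, #508, #843}; external = {#208, #787}; urgent = {#545, #791}

From (i): #545 ∈ urgent.
(viii): #228 ∉ urgent.
(iii): #508 matches #228: #508 ∉ urgent.
Suppose #208 ∈ flagged: no assignment then satisfies all the clues, so #208 ∉ flagged.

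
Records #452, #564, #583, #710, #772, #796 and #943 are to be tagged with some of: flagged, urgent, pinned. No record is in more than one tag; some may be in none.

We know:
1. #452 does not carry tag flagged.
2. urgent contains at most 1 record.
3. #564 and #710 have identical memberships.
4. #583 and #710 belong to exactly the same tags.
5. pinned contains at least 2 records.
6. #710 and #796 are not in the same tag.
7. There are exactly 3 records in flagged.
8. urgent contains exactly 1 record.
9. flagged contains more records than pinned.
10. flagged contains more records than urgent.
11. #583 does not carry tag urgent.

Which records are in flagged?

flagged = {#564, #583, #710}

From (1): #452 ∉ flagged.
From (11): #583 ∉ urgent.
(4): #710 matches #583: #710 ∉ urgent.
(3): #564 matches #710: #564 ∉ urgent.
Suppose #564 ∉ flagged: no assignment then satisfies all the clues, so #564 ∈ flagged.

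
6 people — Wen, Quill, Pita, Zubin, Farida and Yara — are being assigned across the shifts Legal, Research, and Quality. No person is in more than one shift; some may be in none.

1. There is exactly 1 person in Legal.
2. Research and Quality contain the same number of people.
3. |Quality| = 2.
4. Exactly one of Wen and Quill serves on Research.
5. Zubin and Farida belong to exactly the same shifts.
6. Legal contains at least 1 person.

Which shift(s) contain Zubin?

Zubin: Quality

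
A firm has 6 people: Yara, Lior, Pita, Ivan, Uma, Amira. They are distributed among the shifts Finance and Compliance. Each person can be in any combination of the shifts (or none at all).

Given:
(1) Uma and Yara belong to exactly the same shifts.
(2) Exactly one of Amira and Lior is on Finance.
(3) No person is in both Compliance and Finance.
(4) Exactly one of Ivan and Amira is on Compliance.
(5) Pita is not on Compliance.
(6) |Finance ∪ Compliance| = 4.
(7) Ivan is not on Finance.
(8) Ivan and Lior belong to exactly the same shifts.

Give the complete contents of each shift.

Finance = {Amira, Pita}; Compliance = {Ivan, Lior}

From (5): Pita ∉ Compliance.
From (7): Ivan ∉ Finance.
(8): Lior matches Ivan: Lior ∉ Finance.
(2) (exactly one): Amira ∈ Finance.
(3) (disjoint): Amira ∉ Compliance.
(4) (exactly one): Ivan ∈ Compliance.
(8): Lior matches Ivan: Lior ∈ Compliance.
Suppose Yara ∈ Finance: no assignment then satisfies all the clues, so Yara ∉ Finance.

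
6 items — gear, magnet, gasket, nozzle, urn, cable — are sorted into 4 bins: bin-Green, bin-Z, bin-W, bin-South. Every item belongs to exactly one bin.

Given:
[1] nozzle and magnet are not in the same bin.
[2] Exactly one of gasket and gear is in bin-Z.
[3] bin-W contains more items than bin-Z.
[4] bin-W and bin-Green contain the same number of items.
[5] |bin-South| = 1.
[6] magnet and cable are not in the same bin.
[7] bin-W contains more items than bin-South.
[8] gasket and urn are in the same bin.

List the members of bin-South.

bin-South = {magnet}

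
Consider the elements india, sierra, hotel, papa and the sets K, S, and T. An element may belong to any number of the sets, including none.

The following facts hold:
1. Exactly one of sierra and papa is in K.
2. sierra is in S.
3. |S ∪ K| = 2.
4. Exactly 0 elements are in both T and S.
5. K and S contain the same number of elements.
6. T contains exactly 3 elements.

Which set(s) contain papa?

papa: K, T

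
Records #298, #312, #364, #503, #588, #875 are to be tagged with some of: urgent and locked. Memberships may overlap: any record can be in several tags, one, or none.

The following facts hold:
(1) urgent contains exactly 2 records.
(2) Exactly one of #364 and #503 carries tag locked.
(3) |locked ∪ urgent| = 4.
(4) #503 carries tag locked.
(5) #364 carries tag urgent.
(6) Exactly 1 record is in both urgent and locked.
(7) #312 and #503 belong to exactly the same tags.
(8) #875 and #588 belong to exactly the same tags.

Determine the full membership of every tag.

From (4): #503 ∈ locked.
From (5): #364 ∈ urgent.
(2) (exactly one): #364 ∉ locked.
(7): #312 matches #503: #312 ∈ locked.
Suppose #298 ∉ urgent: no assignment then satisfies all the clues, so #298 ∈ urgent.

urgent = {#298, #364}; locked = {#298, #312, #503}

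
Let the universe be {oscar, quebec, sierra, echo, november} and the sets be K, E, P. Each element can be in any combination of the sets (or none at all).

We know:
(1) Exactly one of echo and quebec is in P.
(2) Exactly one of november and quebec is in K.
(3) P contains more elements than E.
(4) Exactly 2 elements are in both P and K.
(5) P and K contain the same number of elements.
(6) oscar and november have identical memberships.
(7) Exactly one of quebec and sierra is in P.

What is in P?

P = {november, oscar, quebec}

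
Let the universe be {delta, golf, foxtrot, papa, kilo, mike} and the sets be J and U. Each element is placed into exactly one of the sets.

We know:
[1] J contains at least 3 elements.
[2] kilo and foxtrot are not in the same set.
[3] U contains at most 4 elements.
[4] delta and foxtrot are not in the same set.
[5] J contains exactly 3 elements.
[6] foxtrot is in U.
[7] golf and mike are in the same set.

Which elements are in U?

U = {foxtrot, golf, mike}

From (6): foxtrot ∈ U.
(2): kilo ∉ U.
(4): delta ∉ U.
Only one set left: delta ∈ J.
Only one set left: kilo ∈ J.
Suppose golf ∉ U: no assignment then satisfies all the clues, so golf ∈ U.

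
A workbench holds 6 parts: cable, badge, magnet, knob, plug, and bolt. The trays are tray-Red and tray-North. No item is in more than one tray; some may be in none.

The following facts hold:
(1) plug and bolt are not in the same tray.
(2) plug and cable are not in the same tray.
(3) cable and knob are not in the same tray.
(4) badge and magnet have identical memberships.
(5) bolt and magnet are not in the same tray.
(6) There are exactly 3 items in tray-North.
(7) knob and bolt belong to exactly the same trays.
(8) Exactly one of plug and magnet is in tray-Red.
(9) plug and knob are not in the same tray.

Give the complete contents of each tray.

tray-Red = {plug}; tray-North = {badge, cable, magnet}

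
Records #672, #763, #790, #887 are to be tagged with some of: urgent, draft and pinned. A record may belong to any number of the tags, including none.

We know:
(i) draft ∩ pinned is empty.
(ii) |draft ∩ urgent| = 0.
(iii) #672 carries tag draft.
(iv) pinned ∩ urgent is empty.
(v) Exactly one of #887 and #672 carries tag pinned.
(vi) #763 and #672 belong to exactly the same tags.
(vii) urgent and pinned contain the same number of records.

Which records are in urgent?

urgent = {#790}

From (iii): #672 ∈ draft.
(i) (disjoint): #672 ∉ pinned.
(v) (exactly one): #887 ∈ pinned.
(vi): #763 matches #672: #763 ∈ draft.
(vi): #763 matches #672: #763 ∉ pinned.
(i) (disjoint): #887 ∉ draft.
(iv) (disjoint): #887 ∉ urgent.
Suppose #672 ∈ urgent: no assignment then satisfies all the clues, so #672 ∉ urgent.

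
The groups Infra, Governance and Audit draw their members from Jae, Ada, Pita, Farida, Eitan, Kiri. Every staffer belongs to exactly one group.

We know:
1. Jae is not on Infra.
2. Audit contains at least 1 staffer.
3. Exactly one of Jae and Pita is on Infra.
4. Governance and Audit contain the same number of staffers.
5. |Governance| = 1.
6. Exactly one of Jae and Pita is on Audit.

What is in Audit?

Audit = {Jae}

From (1): Jae ∉ Infra.
(3) (exactly one): Pita ∈ Infra.
(6) (exactly one): Jae ∈ Audit.
Suppose Ada ∈ Audit: no assignment then satisfies all the clues, so Ada ∉ Audit.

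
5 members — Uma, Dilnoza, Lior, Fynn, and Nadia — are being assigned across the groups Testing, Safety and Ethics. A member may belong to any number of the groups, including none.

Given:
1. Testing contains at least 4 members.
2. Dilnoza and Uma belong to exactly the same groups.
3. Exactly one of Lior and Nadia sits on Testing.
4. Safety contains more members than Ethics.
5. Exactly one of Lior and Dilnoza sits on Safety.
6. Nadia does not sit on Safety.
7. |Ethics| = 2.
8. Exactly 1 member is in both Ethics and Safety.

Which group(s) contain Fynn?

From (6): Nadia ∉ Safety.
Suppose Fynn ∉ Testing: no assignment then satisfies all the clues, so Fynn ∈ Testing.

Fynn: Ethics, Safety, Testing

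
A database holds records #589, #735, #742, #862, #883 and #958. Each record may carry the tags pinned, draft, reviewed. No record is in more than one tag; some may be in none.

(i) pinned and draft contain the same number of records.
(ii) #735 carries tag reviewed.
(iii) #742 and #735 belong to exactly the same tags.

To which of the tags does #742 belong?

#742: reviewed

From (ii): #735 ∈ reviewed.
(iii): #742 matches #735: #742 ∉ pinned.
(iii): #742 matches #735: #742 ∉ draft.
(iii): #742 matches #735: #742 ∈ reviewed.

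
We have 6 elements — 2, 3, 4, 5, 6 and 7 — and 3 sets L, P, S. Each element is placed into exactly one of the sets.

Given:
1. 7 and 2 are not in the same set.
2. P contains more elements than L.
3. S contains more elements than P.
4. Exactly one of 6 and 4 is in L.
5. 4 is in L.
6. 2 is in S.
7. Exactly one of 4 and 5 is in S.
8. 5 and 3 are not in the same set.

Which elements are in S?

From (5): 4 ∈ L.
From (6): 2 ∈ S.
(1): 7 ∉ S.
(4) (exactly one): 6 ∉ L.
(7) (exactly one): 5 ∈ S.
(8): 3 ∉ S.
Suppose 6 ∉ S: no assignment then satisfies all the clues, so 6 ∈ S.

S = {2, 5, 6}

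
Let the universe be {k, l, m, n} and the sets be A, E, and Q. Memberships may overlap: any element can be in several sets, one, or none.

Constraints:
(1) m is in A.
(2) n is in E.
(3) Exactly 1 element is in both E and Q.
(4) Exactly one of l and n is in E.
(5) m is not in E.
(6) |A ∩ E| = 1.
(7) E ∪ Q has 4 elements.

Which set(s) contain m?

From (1): m ∈ A.
From (2): n ∈ E.
From (5): m ∉ E.
(4) (exactly one): l ∉ E.
Suppose m ∉ Q: no assignment then satisfies all the clues, so m ∈ Q.

m: A, Q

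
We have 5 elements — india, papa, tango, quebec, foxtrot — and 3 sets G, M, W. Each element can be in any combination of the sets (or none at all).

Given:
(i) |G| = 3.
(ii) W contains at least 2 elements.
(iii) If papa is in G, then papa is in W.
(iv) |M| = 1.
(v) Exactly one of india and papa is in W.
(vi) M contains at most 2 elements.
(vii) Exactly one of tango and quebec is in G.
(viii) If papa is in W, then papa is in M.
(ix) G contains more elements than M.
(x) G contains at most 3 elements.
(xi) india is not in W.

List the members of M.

From (xi): india ∉ W.
(v) (exactly one): papa ∈ W.
(viii): papa ∈ M.
(iv): M already has 1, so the rest are out.

M = {papa}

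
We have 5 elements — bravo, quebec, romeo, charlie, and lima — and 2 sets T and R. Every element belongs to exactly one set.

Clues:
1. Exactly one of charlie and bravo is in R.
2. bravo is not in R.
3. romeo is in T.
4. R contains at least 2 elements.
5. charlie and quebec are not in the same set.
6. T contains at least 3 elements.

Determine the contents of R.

R = {charlie, lima}

From (2): bravo ∉ R.
From (3): romeo ∈ T.
(1) (exactly one): charlie ∈ R.
(5): quebec ∉ R.
Only one set left: bravo ∈ T.
Only one set left: quebec ∈ T.
(4): only 2 candidates remain for R, so all are in.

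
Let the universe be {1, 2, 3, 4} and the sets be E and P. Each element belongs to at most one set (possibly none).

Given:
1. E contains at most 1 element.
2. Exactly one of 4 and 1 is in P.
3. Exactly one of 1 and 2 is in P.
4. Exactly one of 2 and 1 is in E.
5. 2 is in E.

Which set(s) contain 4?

From (5): 2 ∈ E.
(1): E already has 1, so the rest are out.
(3) (exactly one): 1 ∈ P.
(2) (exactly one): 4 ∉ P.

4: none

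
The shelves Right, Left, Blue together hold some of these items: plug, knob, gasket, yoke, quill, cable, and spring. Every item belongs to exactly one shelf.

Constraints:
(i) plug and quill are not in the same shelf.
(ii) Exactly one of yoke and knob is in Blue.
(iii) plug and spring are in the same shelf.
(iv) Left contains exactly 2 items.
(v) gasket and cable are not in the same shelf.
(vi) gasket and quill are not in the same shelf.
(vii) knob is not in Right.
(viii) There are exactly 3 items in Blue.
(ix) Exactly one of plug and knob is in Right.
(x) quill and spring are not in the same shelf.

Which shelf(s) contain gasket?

From (vii): knob ∉ Right.
(ix) (exactly one): plug ∈ Right.
(i): quill ∉ Right.
(iii): spring matches plug: spring ∈ Right.
Suppose gasket ∈ Right: no assignment then satisfies all the clues, so gasket ∉ Right.

gasket: Left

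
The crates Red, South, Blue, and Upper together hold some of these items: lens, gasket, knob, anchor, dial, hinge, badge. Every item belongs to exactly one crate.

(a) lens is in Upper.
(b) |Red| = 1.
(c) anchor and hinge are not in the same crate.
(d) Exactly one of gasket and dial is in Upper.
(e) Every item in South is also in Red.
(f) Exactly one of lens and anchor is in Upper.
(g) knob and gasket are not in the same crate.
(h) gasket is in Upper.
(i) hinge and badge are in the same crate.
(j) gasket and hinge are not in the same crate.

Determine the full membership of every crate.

Red = {anchor}; South = {}; Blue = {badge, dial, hinge, knob}; Upper = {gasket, lens}

From (a): lens ∈ Upper.
From (h): gasket ∈ Upper.
(d) (exactly one): dial ∉ Upper.
(f) (exactly one): anchor ∉ Upper.
(g): knob ∉ Upper.
(j): hinge ∉ Upper.
(i): badge matches hinge: badge ∉ Upper.
Suppose knob ∈ Red: no assignment then satisfies all the clues, so knob ∉ Red.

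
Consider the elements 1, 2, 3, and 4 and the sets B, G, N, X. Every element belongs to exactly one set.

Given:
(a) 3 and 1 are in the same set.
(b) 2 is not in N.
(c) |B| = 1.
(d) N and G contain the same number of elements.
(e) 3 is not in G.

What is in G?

G = {}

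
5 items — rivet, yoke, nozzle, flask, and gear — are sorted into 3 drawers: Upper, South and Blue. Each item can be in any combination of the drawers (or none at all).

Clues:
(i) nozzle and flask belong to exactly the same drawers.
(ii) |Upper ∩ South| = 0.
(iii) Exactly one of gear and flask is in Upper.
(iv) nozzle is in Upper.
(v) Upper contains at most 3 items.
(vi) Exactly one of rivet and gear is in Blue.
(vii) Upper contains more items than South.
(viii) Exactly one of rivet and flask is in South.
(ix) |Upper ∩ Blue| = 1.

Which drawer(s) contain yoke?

yoke: Blue, Upper

From (iv): nozzle ∈ Upper.
(i): flask matches nozzle: flask ∈ Upper.
(iii) (exactly one): gear ∉ Upper.
Suppose yoke ∉ Upper: no assignment then satisfies all the clues, so yoke ∈ Upper.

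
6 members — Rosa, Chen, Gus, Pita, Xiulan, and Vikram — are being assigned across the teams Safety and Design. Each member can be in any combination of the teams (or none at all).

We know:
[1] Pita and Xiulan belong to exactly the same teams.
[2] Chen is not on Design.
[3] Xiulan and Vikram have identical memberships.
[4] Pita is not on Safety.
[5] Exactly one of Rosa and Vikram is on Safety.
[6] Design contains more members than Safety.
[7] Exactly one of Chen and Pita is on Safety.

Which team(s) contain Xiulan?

Xiulan: Design

From (2): Chen ∉ Design.
From (4): Pita ∉ Safety.
(1): Xiulan matches Pita: Xiulan ∉ Safety.
(3): Vikram matches Xiulan: Vikram ∉ Safety.
(5) (exactly one): Rosa ∈ Safety.
(7) (exactly one): Chen ∈ Safety.
Suppose Xiulan ∉ Design: no assignment then satisfies all the clues, so Xiulan ∈ Design.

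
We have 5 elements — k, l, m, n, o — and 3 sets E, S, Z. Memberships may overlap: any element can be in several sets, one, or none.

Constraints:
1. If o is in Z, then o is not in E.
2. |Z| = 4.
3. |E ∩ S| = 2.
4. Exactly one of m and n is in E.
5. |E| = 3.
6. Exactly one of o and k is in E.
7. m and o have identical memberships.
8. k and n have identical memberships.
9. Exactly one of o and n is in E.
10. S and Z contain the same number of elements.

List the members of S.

S = {k, m, n, o}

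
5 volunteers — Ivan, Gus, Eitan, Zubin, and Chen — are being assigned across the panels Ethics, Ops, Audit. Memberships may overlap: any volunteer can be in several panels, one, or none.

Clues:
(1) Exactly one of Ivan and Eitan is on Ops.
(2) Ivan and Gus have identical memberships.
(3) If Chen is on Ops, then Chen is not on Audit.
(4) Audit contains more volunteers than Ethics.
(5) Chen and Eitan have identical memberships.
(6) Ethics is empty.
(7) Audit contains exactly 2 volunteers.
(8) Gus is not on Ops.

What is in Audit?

Audit = {Gus, Ivan}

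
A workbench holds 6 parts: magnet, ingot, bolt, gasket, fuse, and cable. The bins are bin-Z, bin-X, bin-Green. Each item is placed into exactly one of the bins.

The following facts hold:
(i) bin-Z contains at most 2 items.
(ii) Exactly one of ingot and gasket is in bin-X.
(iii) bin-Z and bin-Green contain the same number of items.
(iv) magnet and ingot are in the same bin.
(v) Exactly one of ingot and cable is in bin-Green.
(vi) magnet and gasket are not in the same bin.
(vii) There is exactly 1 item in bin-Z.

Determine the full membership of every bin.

bin-Z = {gasket}; bin-X = {bolt, fuse, ingot, magnet}; bin-Green = {cable}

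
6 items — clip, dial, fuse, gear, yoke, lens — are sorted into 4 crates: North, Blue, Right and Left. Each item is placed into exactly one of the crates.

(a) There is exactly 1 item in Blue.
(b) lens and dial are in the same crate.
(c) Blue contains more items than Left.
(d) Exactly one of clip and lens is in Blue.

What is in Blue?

Blue = {clip}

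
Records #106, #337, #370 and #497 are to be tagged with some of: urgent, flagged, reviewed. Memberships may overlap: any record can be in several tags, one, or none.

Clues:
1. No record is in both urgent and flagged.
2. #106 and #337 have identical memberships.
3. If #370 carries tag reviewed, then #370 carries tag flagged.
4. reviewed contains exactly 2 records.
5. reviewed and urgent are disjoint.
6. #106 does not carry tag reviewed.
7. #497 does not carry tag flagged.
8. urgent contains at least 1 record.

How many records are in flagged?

1

From (6): #106 ∉ reviewed.
From (7): #497 ∉ flagged.
(2): #337 matches #106: #337 ∉ reviewed.
(4): only 2 candidates remain for reviewed, so all are in.
(5) (disjoint): #370 ∉ urgent.
(5) (disjoint): #497 ∉ urgent.
(3): #370 ∈ flagged.
Suppose #106 ∉ urgent: no assignment then satisfies all the clues, so #106 ∈ urgent.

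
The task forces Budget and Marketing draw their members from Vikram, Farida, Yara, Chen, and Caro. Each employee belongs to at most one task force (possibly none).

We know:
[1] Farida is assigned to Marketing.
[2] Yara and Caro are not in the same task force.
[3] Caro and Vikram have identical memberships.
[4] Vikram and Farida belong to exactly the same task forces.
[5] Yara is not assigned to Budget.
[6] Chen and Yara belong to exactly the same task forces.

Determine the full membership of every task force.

Budget = {}; Marketing = {Caro, Farida, Vikram}

From (1): Farida ∈ Marketing.
From (5): Yara ∉ Budget.
(4): Vikram matches Farida: Vikram ∉ Budget.
(4): Vikram matches Farida: Vikram ∈ Marketing.
(6): Chen matches Yara: Chen ∉ Budget.
(3): Caro matches Vikram: Caro ∉ Budget.
(3): Caro matches Vikram: Caro ∈ Marketing.
(2): Yara ∉ Marketing.
(6): Chen matches Yara: Chen ∉ Marketing.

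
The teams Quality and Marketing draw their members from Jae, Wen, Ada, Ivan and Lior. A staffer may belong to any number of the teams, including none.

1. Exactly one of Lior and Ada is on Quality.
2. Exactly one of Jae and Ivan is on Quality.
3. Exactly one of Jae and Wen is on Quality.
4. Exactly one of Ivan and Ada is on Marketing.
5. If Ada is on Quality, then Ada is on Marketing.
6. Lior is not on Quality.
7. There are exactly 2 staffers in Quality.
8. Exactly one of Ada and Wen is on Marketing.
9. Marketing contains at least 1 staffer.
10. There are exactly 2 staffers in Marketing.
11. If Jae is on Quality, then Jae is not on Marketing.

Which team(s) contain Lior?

From (6): Lior ∉ Quality.
(1) (exactly one): Ada ∈ Quality.
(5): Ada ∈ Marketing.
(8) (exactly one): Wen ∉ Marketing.
(4) (exactly one): Ivan ∉ Marketing.
Suppose Lior ∉ Marketing: no assignment then satisfies all the clues, so Lior ∈ Marketing.

Lior: Marketing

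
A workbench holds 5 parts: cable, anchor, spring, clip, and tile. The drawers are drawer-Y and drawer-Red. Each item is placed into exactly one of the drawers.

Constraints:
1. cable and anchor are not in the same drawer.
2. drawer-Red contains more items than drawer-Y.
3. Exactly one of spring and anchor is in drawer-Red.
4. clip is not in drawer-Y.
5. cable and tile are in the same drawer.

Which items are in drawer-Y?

drawer-Y = {anchor}

From (4): clip ∉ drawer-Y.
Only one drawer left: clip ∈ drawer-Red.
Suppose cable ∈ drawer-Y: no assignment then satisfies all the clues, so cable ∉ drawer-Y.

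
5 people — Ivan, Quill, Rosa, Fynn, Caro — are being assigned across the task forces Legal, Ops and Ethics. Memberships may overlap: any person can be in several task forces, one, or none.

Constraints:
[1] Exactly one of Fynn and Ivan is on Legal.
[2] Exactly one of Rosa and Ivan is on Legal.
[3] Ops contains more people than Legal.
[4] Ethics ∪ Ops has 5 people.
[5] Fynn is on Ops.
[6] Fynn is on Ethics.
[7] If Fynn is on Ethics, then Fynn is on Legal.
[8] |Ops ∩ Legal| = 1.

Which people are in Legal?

Legal = {Fynn, Rosa}

From (5): Fynn ∈ Ops.
From (6): Fynn ∈ Ethics.
(7): Fynn ∈ Legal.
(1) (exactly one): Ivan ∉ Legal.
(2) (exactly one): Rosa ∈ Legal.
Suppose Quill ∈ Legal: no assignment then satisfies all the clues, so Quill ∉ Legal.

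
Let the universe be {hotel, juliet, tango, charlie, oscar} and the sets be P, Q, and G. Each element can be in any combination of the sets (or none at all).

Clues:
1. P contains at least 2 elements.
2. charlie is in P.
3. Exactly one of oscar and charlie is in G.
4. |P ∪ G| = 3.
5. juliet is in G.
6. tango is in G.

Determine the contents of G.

G = {charlie, juliet, tango}

From (2): charlie ∈ P.
From (5): juliet ∈ G.
From (6): tango ∈ G.
Suppose hotel ∈ G: no assignment then satisfies all the clues, so hotel ∉ G.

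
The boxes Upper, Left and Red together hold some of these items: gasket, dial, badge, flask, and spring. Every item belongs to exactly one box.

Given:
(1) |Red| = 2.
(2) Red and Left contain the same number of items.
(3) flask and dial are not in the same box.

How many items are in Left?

2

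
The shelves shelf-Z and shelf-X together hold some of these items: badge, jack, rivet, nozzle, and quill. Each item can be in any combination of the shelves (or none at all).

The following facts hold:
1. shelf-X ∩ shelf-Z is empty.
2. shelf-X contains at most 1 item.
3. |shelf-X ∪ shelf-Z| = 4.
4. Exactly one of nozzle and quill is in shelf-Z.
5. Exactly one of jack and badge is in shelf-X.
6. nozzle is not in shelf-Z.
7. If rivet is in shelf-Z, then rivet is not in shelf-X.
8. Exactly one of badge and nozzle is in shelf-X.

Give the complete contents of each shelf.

shelf-Z = {jack, quill, rivet}; shelf-X = {badge}

From (6): nozzle ∉ shelf-Z.
(4) (exactly one): quill ∈ shelf-Z.
(1) (disjoint): quill ∉ shelf-X.
Suppose badge ∈ shelf-Z: no assignment then satisfies all the clues, so badge ∉ shelf-Z.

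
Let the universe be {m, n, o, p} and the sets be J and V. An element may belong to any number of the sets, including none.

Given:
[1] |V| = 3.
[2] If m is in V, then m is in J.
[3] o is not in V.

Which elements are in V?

From (3): o ∉ V.
(1): only 3 candidates remain for V, so all are in.
(2): m ∈ J.

V = {m, n, p}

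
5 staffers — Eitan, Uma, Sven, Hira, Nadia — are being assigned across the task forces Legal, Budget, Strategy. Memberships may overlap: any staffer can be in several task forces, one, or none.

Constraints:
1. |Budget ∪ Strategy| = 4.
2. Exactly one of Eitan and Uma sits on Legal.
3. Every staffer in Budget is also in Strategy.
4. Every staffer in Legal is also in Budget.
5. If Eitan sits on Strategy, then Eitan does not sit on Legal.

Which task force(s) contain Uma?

Uma: Budget, Legal, Strategy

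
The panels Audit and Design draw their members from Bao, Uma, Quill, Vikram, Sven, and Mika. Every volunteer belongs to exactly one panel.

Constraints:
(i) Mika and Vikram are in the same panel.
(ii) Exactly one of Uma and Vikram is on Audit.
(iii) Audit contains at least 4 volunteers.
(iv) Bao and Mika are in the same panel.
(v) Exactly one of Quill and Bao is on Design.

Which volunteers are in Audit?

Audit = {Bao, Mika, Sven, Vikram}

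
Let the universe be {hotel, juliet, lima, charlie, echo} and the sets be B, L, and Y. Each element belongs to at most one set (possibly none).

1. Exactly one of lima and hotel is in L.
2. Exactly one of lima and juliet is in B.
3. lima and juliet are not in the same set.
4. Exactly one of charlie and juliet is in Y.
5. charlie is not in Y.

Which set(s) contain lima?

lima: B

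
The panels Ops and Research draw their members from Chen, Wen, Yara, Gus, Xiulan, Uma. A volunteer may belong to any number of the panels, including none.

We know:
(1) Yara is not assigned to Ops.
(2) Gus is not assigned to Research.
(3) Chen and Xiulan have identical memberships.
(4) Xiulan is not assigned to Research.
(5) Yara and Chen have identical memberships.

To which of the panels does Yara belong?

Yara: none

From (1): Yara ∉ Ops.
From (2): Gus ∉ Research.
From (4): Xiulan ∉ Research.
(3): Chen matches Xiulan: Chen ∉ Research.
(5): Chen matches Yara: Chen ∉ Ops.
(5): Yara matches Chen: Yara ∉ Research.
(3): Xiulan matches Chen: Xiulan ∉ Ops.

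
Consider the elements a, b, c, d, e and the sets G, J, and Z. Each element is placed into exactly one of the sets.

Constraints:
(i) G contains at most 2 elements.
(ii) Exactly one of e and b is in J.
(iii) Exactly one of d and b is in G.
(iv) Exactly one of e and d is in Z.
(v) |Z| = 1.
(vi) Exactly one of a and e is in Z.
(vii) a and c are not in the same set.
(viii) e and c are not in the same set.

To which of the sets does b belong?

b: J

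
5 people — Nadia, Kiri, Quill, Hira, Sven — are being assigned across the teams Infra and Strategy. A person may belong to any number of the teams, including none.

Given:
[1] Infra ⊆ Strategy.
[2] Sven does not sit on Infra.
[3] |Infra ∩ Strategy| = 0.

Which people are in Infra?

Infra = {}

From (2): Sven ∉ Infra.
Suppose Nadia ∈ Infra: no assignment then satisfies all the clues, so Nadia ∉ Infra.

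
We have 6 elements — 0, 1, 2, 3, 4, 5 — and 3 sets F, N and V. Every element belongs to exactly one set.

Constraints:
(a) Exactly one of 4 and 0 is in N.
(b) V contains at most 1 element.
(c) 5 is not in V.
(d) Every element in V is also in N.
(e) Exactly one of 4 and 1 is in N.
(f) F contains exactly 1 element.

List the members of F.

F = {4}

From (c): 5 ∉ V.
Suppose 0 ∈ F: no assignment then satisfies all the clues, so 0 ∉ F.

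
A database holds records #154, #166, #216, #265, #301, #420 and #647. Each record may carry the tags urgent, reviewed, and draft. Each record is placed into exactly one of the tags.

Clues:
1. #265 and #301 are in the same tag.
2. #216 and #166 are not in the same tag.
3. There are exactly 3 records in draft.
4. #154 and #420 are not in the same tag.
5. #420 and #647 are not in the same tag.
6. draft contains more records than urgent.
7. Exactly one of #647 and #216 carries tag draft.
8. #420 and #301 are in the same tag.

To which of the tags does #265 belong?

#265: reviewed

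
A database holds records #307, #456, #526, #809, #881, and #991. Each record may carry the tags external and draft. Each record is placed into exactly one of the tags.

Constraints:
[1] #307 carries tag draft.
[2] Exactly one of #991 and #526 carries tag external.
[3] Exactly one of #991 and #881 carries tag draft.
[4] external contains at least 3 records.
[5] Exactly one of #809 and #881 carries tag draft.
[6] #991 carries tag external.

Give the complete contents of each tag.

From (1): #307 ∈ draft.
From (6): #991 ∈ external.
(2) (exactly one): #526 ∉ external.
(3) (exactly one): #881 ∈ draft.
(4): only 3 candidates remain for external, so all are in.
Only one tag left: #526 ∈ draft.

external = {#456, #809, #991}; draft = {#307, #526, #881}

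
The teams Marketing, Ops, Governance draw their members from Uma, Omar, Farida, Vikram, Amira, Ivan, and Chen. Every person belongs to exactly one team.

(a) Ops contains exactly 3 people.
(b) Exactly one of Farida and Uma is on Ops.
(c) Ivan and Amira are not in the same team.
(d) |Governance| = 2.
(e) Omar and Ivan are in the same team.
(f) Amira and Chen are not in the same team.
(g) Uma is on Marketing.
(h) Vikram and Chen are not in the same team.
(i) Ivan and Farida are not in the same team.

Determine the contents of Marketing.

Marketing = {Chen, Uma}

From (g): Uma ∈ Marketing.
(b) (exactly one): Farida ∈ Ops.
(i): Ivan ∉ Ops.
(e): Omar matches Ivan: Omar ∉ Ops.
Suppose Omar ∈ Marketing: no assignment then satisfies all the clues, so Omar ∉ Marketing.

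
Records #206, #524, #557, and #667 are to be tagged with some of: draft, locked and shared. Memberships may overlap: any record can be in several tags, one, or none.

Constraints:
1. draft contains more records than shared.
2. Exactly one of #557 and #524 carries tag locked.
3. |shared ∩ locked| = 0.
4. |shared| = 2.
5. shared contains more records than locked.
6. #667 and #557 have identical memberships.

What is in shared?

shared = {#557, #667}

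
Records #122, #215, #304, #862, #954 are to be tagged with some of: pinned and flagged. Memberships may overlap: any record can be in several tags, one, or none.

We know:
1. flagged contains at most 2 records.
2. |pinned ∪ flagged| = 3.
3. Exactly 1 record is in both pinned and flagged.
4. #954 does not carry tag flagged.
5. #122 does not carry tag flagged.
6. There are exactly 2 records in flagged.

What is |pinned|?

2

From (4): #954 ∉ flagged.
From (5): #122 ∉ flagged.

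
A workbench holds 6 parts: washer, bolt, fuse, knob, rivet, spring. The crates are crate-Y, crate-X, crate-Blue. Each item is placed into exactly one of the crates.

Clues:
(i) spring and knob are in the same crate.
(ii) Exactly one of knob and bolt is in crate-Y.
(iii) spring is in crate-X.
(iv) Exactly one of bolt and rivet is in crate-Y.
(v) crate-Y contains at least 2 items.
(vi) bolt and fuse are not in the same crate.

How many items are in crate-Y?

From (iii): spring ∈ crate-X.
(i): knob matches spring: knob ∉ crate-Y.
(i): knob matches spring: knob ∈ crate-X.
(ii) (exactly one): bolt ∈ crate-Y.
(iv) (exactly one): rivet ∉ crate-Y.
(vi): fuse ∉ crate-Y.
(v): only 2 candidates remain for crate-Y, so all are in.

2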